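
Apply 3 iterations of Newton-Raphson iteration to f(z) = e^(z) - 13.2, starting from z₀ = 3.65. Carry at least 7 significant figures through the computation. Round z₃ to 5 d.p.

Newton update: z ← z − f(z)/f'(z).
f'(z) = e^(z)
z_0 = 3.650000: f = 25.274666, f' = 38.474666 → z_1 = 3.650000 - (25.274666)/(38.474666) = 2.993083
z_1 = 2.993083: f = 6.747083, f' = 19.947083 → z_2 = 2.993083 - (6.747083)/(19.947083) = 2.654834
z_2 = 2.654834: f = 1.022622, f' = 14.222622 → z_3 = 2.654834 - (1.022622)/(14.222622) = 2.582933

2.58293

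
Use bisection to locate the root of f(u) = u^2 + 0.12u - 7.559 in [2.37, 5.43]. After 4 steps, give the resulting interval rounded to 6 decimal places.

f(2.370000) = -1.657700, f(5.430000) = 22.577500 (opposite signs)
step 1: m = 3.900000, f(m) = 8.119000 > 0 → root in [2.370000, 3.900000]
step 2: m = 3.135000, f(m) = 2.645425 > 0 → root in [2.370000, 3.135000]
step 3: m = 2.752500, f(m) = 0.347556 > 0 → root in [2.370000, 2.752500]
step 4: m = 2.561250, f(m) = -0.691648 < 0 → root in [2.561250, 2.752500]

[2.561250, 2.752500]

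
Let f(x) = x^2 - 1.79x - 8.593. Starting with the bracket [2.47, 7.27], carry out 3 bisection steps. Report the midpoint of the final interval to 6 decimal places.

f(2.470000) = -6.913400, f(7.270000) = 31.246600 (opposite signs)
step 1: m = 4.870000, f(m) = 6.406600 > 0 → root in [2.470000, 4.870000]
step 2: m = 3.670000, f(m) = -1.693400 < 0 → root in [3.670000, 4.870000]
step 3: m = 4.270000, f(m) = 1.996600 > 0 → root in [3.670000, 4.270000]
Midpoint of [3.670000, 4.270000] = 3.970000

3.970000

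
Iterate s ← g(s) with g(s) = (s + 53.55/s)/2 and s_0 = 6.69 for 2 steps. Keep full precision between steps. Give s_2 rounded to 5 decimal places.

7.31785

s_1 = g(6.690000) = 7.347242
s_2 = g(7.347242) = 7.317846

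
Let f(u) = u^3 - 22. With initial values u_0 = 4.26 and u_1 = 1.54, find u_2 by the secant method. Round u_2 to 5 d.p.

f(u_0) = 55.308776, f(u_1) = -18.347736
u_2 = 1.540000 - (-18.347736)·(1.540000 - 4.260000)/(-18.347736 - (55.308776)) = 2.217548; f(u_2) = -11.095161

2.21755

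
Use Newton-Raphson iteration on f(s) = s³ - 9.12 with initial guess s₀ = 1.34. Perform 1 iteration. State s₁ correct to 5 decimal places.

f'(s) = 3s²
s_0 = 1.340000: f = -6.713896, f' = 5.386800 → s_1 = 1.340000 - (-6.713896)/(5.386800) = 2.586361

2.58636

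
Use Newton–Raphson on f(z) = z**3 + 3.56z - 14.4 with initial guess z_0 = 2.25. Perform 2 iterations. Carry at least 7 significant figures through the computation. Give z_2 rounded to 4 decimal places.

1.9532

f'(z) = 3z**2 + 3.56
z_0 = 2.250000: f = 5.000625, f' = 18.747500 → z_1 = 2.250000 - (5.000625)/(18.747500) = 1.983264
z_1 = 1.983264: f = 0.461270, f' = 15.360013 → z_2 = 1.983264 - (0.461270)/(15.360013) = 1.953234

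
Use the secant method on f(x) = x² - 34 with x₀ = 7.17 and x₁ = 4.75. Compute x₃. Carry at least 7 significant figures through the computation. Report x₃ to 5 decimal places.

5.84350

f(x_0) = 17.408900, f(x_1) = -11.437500
x_2 = 4.750000 - (-11.437500)·(4.750000 - 7.170000)/(-11.437500 - (17.408900)) = 5.709522; f(x_2) = -1.401361
x_3 = 5.709522 - (-1.401361)·(5.709522 - 4.750000)/(-1.401361 - (-11.437500)) = 5.843501; f(x_3) = 0.146507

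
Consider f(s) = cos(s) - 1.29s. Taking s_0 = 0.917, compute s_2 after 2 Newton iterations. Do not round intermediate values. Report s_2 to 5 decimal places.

0.62755

Newton update: s ← s − f(s)/f'(s).
f'(s) = -sin(s) - 1.29
s_0 = 0.917000: f = -0.574726, f' = -2.083781 → s_1 = 0.917000 - (-0.574726)/(-2.083781) = 0.641191
s_1 = 0.641191: f = -0.025752, f' = -1.888150 → s_2 = 0.641191 - (-0.025752)/(-1.888150) = 0.627552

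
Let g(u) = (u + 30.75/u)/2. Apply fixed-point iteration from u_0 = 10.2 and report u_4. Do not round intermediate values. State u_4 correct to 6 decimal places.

u_1 = g(10.200000) = 6.607353
u_2 = g(6.607353) = 5.630630
u_3 = g(5.630630) = 5.545915
u_4 = g(5.545915) = 5.545268

5.545268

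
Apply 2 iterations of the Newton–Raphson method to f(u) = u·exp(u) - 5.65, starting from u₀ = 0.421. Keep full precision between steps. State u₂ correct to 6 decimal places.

f'(u) = (u + 1)·exp(u)
u_0 = 0.421000: f = -5.008613, f' = 2.164871 → u_1 = 0.421000 - (-5.008613)/(2.164871) = 2.734585
u_1 = 2.734585: f = 36.471761, f' = 57.525108 → u_2 = 2.734585 - (36.471761)/(57.525108) = 2.100570

2.100570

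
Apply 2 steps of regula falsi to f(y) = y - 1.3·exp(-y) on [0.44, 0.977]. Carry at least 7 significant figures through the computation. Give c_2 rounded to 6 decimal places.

f(0.440000) = -0.397247, f(0.977000) = 0.487630
step 1: c = 0.681075, f(c) = 0.023181 > 0 → new bracket [0.440000, 0.681075]
step 2: c = 0.667783, f(c) = 0.001086 > 0 → new bracket [0.440000, 0.667783]

0.667783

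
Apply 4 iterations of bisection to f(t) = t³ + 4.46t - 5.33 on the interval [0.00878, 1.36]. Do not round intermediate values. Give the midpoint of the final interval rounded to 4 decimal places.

f(0.008780) = -5.290841, f(1.360000) = 3.251056 (opposite signs)
step 1: m = 0.684390, f(m) = -1.957059 < 0 → root in [0.684390, 1.360000]
step 2: m = 1.022195, f(m) = 0.297063 > 0 → root in [0.684390, 1.022195]
step 3: m = 0.853293, f(m) = -0.903026 < 0 → root in [0.853293, 1.022195]
step 4: m = 0.937744, f(m) = -0.323045 < 0 → root in [0.937744, 1.022195]
Midpoint of [0.937744, 1.022195] = 0.979969

0.9800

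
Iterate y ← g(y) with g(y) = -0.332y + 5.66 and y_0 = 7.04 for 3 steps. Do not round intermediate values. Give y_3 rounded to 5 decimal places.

y_1 = g(7.040000) = 3.322720
y_2 = g(3.322720) = 4.556857
y_3 = g(4.556857) = 4.147123

4.14712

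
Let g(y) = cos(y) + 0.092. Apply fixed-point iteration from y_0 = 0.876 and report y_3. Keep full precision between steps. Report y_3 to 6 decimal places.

y_1 = g(0.876000) = 0.732229
y_2 = g(0.732229) = 0.835686
y_3 = g(0.835686) = 0.762669

0.762669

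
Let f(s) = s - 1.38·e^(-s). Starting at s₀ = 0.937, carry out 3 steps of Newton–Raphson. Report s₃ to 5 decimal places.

0.69129

f'(s) = 1 + 1.38·e^(-s)
s_0 = 0.937000: f = 0.396314, f' = 1.540686 → s_1 = 0.937000 - (0.396314)/(1.540686) = 0.679768
s_1 = 0.679768: f = -0.019526, f' = 1.699294 → s_2 = 0.679768 - (-0.019526)/(1.699294) = 0.691258
s_2 = 0.691258: f = -0.000046, f' = 1.691304 → s_3 = 0.691258 - (-0.000046)/(1.691304) = 0.691286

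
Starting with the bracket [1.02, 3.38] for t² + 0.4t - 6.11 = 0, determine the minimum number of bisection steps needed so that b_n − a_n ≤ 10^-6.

22

Initial width b − a = 3.38 − 1.02 = 2.360000.
After n steps the width is (b−a)/2^n; need (b−a)/2^n ≤ 10^-6.
So n ≥ log₂(2.360000/10^-6) = log₂(2360000.0000) ≈ 21.1704.
Hence n = 22.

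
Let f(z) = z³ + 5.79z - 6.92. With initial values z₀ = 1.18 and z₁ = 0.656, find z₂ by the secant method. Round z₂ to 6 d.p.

Secant update: z_(k+1) = z_k − f(z_k)·(z_k − z_(k-1))/(f(z_k) − f(z_(k-1))).
f(z_0) = 1.555232, f(z_1) = -2.839460
z_2 = 0.656000 - (-2.839460)·(0.656000 - 1.180000)/(-2.839460 - (1.555232)) = 0.994562; f(z_2) = -0.177709

0.994562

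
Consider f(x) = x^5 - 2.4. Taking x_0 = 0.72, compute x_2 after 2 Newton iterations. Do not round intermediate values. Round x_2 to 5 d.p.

1.90512

f'(x) = 5x^4
x_0 = 0.720000: f = -2.206508, f' = 1.343693 → x_1 = 0.720000 - (-2.206508)/(1.343693) = 2.362123
x_1 = 2.362123: f = 71.138052, f' = 155.660959 → x_2 = 2.362123 - (71.138052)/(155.660959) = 1.905116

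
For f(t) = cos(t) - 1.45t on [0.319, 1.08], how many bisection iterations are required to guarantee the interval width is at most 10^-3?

Initial width b − a = 1.08 − 0.319 = 0.761000.
After n steps the width is (b−a)/2^n; need (b−a)/2^n ≤ 10^-3.
So n ≥ log₂(0.761000/10^-3) = log₂(761.0000) ≈ 9.5718.
Hence n = 10.

10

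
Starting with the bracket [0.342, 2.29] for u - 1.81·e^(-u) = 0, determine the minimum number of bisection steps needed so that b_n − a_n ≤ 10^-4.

15

Initial width b − a = 2.29 − 0.342 = 1.948000.
After n steps the width is (b−a)/2^n; need (b−a)/2^n ≤ 10^-4.
So n ≥ log₂(1.948000/10^-4) = log₂(19480.0000) ≈ 14.2497.
Hence n = 15.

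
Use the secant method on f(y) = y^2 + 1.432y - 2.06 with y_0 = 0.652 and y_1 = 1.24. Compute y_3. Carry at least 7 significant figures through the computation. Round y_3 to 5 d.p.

f(y_0) = -0.701232, f(y_1) = 1.253280
y_2 = 1.240000 - (1.253280)·(1.240000 - 0.652000)/(1.253280 - (-0.701232)) = 0.862960; f(y_2) = -0.079540
y_3 = 0.862960 - (-0.079540)·(0.862960 - 1.240000)/(-0.079540 - (1.253280)) = 0.885461; f(y_3) = -0.007978

0.88546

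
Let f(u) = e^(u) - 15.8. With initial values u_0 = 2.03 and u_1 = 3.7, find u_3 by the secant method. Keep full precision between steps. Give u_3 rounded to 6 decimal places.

f(u_0) = -8.185914, f(u_1) = 24.647304
u_2 = 3.700000 - (24.647304)·(3.700000 - 2.030000)/(24.647304 - (-8.185914)) = 2.446361; f(u_2) = -4.253745
u_3 = 2.446361 - (-4.253745)·(2.446361 - 3.700000)/(-4.253745 - (24.647304)) = 2.630876; f(u_3) = -1.914078

2.630876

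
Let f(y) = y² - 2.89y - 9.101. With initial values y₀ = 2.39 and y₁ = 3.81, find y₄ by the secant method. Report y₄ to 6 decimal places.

Secant update: y_(k+1) = y_k − f(y_k)·(y_k − y_(k-1))/(f(y_k) − f(y_(k-1))).
f(y_0) = -10.296000, f(y_1) = -5.595800
y_2 = 3.810000 - (-5.595800)·(3.810000 - 2.390000)/(-5.595800 - (-10.296000)) = 5.500574; f(y_2) = 5.258656
y_3 = 5.500574 - (5.258656)·(5.500574 - 3.810000)/(5.258656 - (-5.595800)) = 4.681542; f(y_3) = -0.713821
y_4 = 4.681542 - (-0.713821)·(4.681542 - 5.500574)/(-0.713821 - (5.258656)) = 4.779431; f(y_4) = -0.070592

4.779431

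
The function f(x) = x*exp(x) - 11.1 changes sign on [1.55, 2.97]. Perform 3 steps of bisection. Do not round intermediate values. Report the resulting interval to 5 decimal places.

f(1.550000) = -3.797221, f(2.970000) = 46.791001 (opposite signs)
step 1: m = 2.260000, f(m) = 10.557782 > 0 → root in [1.550000, 2.260000]
step 2: m = 1.905000, f(m) = 1.700472 > 0 → root in [1.550000, 1.905000]
step 3: m = 1.727500, f(m) = -1.380101 < 0 → root in [1.727500, 1.905000]

[1.72750, 1.90500]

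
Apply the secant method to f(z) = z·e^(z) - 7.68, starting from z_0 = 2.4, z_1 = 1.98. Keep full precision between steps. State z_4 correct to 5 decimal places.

f(z_0) = 18.775623, f(z_1) = 6.660631
z_2 = 1.980000 - (6.660631)·(1.980000 - 2.400000)/(6.660631 - (18.775623)) = 1.749091; f(z_2) = 2.376173
z_3 = 1.749091 - (2.376173)·(1.749091 - 1.980000)/(2.376173 - (6.660631)) = 1.621028; f(z_3) = 0.519621
z_4 = 1.621028 - (0.519621)·(1.621028 - 1.749091)/(0.519621 - (2.376173)) = 1.585185; f(z_4) = 0.056007

1.58518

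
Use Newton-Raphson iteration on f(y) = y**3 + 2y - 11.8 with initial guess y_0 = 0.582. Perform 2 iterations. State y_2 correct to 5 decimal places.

2.82089

f'(y) = 3y**2 + 2
y_0 = 0.582000: f = -10.438863, f' = 3.016172 → y_1 = 0.582000 - (-10.438863)/(3.016172) = 4.042964
y_1 = 4.042964: f = 62.370429, f' = 51.036673 → y_2 = 4.042964 - (62.370429)/(51.036673) = 2.820893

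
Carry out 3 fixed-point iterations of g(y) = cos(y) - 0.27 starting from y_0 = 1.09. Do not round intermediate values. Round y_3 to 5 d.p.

y_1 = g(1.090000) = 0.192485
y_2 = g(0.192485) = 0.711532
y_3 = g(0.711532) = 0.487362

0.48736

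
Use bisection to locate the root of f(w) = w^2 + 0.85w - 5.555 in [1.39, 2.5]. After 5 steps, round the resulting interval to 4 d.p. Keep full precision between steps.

f(1.390000) = -2.441400, f(2.500000) = 2.820000 (opposite signs)
step 1: m = 1.945000, f(m) = -0.118725 < 0 → root in [1.945000, 2.500000]
step 2: m = 2.222500, f(m) = 1.273631 > 0 → root in [1.945000, 2.222500]
step 3: m = 2.083750, f(m) = 0.558202 > 0 → root in [1.945000, 2.083750]
step 4: m = 2.014375, f(m) = 0.214925 > 0 → root in [1.945000, 2.014375]
step 5: m = 1.979688, f(m) = 0.046897 > 0 → root in [1.945000, 1.979688]

[1.9450, 1.9797]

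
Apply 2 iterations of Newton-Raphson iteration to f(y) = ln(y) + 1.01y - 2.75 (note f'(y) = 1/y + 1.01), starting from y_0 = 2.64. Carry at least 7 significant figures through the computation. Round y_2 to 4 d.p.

y_0 = 2.640000: f = 0.887179, f' = 1.388788 → y_1 = 2.640000 - (0.887179)/(1.388788) = 2.001185
y_1 = 2.001185: f = -0.035064, f' = 1.509704 → y_2 = 2.001185 - (-0.035064)/(1.509704) = 2.024411

2.0244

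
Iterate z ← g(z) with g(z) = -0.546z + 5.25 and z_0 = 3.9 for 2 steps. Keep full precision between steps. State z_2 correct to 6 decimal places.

z_1 = g(3.900000) = 3.120600
z_2 = g(3.120600) = 3.546152

3.546152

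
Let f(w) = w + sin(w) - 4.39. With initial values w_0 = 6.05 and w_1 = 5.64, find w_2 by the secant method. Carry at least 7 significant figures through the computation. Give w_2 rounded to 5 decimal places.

5.29762

f(w_0) = 1.428922, f(w_1) = 0.650253
w_2 = 5.640000 - (0.650253)·(5.640000 - 6.050000)/(0.650253 - (1.428922)) = 5.297617; f(w_2) = 0.074030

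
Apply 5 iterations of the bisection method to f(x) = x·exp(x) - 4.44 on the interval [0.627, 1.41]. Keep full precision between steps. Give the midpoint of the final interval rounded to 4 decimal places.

f(0.627000) = -3.266265, f(1.410000) = 1.335297 (opposite signs)
step 1: m = 1.018500, f(m) = -1.619735 < 0 → root in [1.018500, 1.410000]
step 2: m = 1.214250, f(m) = -0.350689 < 0 → root in [1.214250, 1.410000]
step 3: m = 1.312125, f(m) = 0.433308 > 0 → root in [1.214250, 1.312125]
step 4: m = 1.263187, f(m) = 0.027486 > 0 → root in [1.214250, 1.263187]
step 5: m = 1.238719, f(m) = -0.164948 < 0 → root in [1.238719, 1.263187]
Midpoint of [1.238719, 1.263187] = 1.250953

1.2510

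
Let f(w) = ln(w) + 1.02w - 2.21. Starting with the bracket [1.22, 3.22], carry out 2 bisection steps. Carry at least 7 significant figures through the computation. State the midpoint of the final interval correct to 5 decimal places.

1.47000

f(1.220000) = -0.766749, f(3.220000) = 2.243781 (opposite signs)
step 1: m = 2.220000, f(m) = 0.851907 > 0 → root in [1.220000, 2.220000]
step 2: m = 1.720000, f(m) = 0.086724 > 0 → root in [1.220000, 1.720000]
Midpoint of [1.220000, 1.720000] = 1.470000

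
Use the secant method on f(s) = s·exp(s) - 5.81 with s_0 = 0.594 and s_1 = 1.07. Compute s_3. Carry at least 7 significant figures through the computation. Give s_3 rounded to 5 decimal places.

1.34473

f(s_0) = -4.734136, f(s_1) = -2.690544
s_2 = 1.070000 - (-2.690544)·(1.070000 - 0.594000)/(-2.690544 - (-4.734136)) = 1.696690; f(s_2) = 3.446902
s_3 = 1.696690 - (3.446902)·(1.696690 - 1.070000)/(3.446902 - (-2.690544)) = 1.344729; f(s_3) = -0.650074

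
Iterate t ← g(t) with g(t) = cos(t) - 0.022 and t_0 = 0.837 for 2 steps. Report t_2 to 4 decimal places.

t_1 = g(0.837000) = 0.647694
t_2 = g(0.647694) = 0.775477

0.7755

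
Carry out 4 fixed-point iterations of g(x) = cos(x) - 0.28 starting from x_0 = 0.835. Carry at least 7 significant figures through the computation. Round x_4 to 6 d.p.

x_1 = g(0.835000) = 0.391178
x_2 = g(0.391178) = 0.644461
x_3 = g(0.644461) = 0.519424
x_4 = g(0.519424) = 0.588105

0.588105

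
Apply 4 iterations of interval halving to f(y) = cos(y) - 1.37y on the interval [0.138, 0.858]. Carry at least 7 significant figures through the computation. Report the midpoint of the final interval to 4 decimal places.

0.6105

f(0.138000) = 0.801433, f(0.858000) = -0.521508 (opposite signs)
step 1: m = 0.498000, f(m) = 0.196280 > 0 → root in [0.498000, 0.858000]
step 2: m = 0.678000, f(m) = -0.150031 < 0 → root in [0.498000, 0.678000]
step 3: m = 0.588000, f(m) = 0.026492 > 0 → root in [0.588000, 0.678000]
step 4: m = 0.633000, f(m) = -0.060954 < 0 → root in [0.588000, 0.633000]
Midpoint of [0.588000, 0.633000] = 0.610500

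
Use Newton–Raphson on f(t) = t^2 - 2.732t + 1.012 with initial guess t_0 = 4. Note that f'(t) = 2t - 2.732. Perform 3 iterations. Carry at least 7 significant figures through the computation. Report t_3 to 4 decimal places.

Newton update: t ← t − f(t)/f'(t).
t_0 = 4.000000: f = 6.084000, f' = 5.268000 → t_1 = 4.000000 - (6.084000)/(5.268000) = 2.845103
t_1 = 2.845103: f = 1.333788, f' = 2.958205 → t_2 = 2.845103 - (1.333788)/(2.958205) = 2.394225
t_2 = 2.394225: f = 0.203291, f' = 2.056450 → t_3 = 2.394225 - (0.203291)/(2.056450) = 2.295370

2.2954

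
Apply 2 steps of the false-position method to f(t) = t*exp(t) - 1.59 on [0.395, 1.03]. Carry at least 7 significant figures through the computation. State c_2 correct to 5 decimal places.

0.73459

False-position update: c = (a·f(b) − b·f(a))/(f(b) − f(a)); replace the endpoint whose sign matches f(c).
f(0.395000) = -1.003668, f(1.030000) = 1.295098
step 1: c = 0.672248, f(c) = -0.273310 < 0 → new bracket [0.672248, 1.030000]
step 2: c = 0.734590, f(c) = -0.058654 < 0 → new bracket [0.734590, 1.030000]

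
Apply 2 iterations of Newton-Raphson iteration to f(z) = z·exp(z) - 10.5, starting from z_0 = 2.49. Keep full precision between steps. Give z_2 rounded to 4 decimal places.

1.8140

Newton update: z ← z − f(z)/f'(z).
f'(z) = (z + 1)·exp(z)
z_0 = 2.490000: f = 19.532578, f' = 42.093854 → z_1 = 2.490000 - (19.532578)/(42.093854) = 2.025976
z_1 = 2.025976: f = 4.863996, f' = 22.947502 → z_2 = 2.025976 - (4.863996)/(22.947502) = 1.814014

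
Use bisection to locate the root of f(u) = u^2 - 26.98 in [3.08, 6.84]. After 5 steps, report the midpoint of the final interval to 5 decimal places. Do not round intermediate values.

5.13625

f(3.080000) = -17.493600, f(6.840000) = 19.805600 (opposite signs)
step 1: m = 4.960000, f(m) = -2.378400 < 0 → root in [4.960000, 6.840000]
step 2: m = 5.900000, f(m) = 7.830000 > 0 → root in [4.960000, 5.900000]
step 3: m = 5.430000, f(m) = 2.504900 > 0 → root in [4.960000, 5.430000]
step 4: m = 5.195000, f(m) = 0.008025 > 0 → root in [4.960000, 5.195000]
step 5: m = 5.077500, f(m) = -1.198994 < 0 → root in [5.077500, 5.195000]
Midpoint of [5.077500, 5.195000] = 5.136250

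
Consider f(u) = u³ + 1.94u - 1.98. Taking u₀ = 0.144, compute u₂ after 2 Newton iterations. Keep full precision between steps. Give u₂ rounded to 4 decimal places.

0.8038

Newton update: u ← u − f(u)/f'(u).
f'(u) = 3u² + 1.94
u_0 = 0.144000: f = -1.697654, f' = 2.002208 → u_1 = 0.144000 - (-1.697654)/(2.002208) = 0.991891
u_1 = 0.991891: f = 0.920138, f' = 4.891543 → u_2 = 0.991891 - (0.920138)/(4.891543) = 0.803783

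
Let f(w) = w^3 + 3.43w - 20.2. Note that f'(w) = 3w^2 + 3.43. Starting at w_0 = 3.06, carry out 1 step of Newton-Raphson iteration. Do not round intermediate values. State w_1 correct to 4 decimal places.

w_0 = 3.060000: f = 18.948416, f' = 31.520800 → w_1 = 3.060000 - (18.948416)/(31.520800) = 2.458860

2.4589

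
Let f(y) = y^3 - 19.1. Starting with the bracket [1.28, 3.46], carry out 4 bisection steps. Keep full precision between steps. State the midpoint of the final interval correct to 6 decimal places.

2.710625

f(1.280000) = -17.002848, f(3.460000) = 22.321736 (opposite signs)
step 1: m = 2.370000, f(m) = -5.787947 < 0 → root in [2.370000, 3.460000]
step 2: m = 2.915000, f(m) = 5.669411 > 0 → root in [2.370000, 2.915000]
step 3: m = 2.642500, f(m) = -0.647934 < 0 → root in [2.642500, 2.915000]
step 4: m = 2.778750, f(m) = 2.355984 > 0 → root in [2.642500, 2.778750]
Midpoint of [2.642500, 2.778750] = 2.710625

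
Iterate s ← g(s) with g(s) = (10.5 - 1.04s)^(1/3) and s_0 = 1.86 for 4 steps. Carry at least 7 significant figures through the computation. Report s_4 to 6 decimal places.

2.031734

s_1 = g(1.860000) = 2.046064
s_2 = g(2.046064) = 2.030539
s_3 = g(2.030539) = 2.031844
s_4 = g(2.031844) = 2.031734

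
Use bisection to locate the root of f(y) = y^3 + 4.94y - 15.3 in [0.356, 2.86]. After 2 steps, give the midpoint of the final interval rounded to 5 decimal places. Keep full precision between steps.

f(0.356000) = -13.496242, f(2.860000) = 22.222056 (opposite signs)
step 1: m = 1.608000, f(m) = -3.198732 < 0 → root in [1.608000, 2.860000]
step 2: m = 2.234000, f(m) = 6.885309 > 0 → root in [1.608000, 2.234000]
Midpoint of [1.608000, 2.234000] = 1.921000

1.92100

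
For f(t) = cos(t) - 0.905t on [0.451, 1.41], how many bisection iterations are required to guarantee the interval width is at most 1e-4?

Initial width b − a = 1.41 − 0.451 = 0.959000.
After n steps the width is (b−a)/2^n; need (b−a)/2^n ≤ 1e-4.
So n ≥ log₂(0.959000/1e-4) = log₂(9590.0000) ≈ 13.2273.
Hence n = 14.

14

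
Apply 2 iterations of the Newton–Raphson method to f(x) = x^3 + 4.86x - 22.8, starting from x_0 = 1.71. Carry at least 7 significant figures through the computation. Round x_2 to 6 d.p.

f'(x) = 3x^2 + 4.86
x_0 = 1.710000: f = -9.489189, f' = 13.632300 → x_1 = 1.710000 - (-9.489189)/(13.632300) = 2.406081
x_1 = 2.406081: f = 2.822906, f' = 22.227682 → x_2 = 2.406081 - (2.822906)/(22.227682) = 2.279082

2.279082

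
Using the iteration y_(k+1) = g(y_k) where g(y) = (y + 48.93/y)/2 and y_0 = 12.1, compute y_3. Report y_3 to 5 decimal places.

y_1 = g(12.100000) = 8.071901
y_2 = g(8.071901) = 7.066835
y_3 = g(7.066835) = 6.995363

6.99536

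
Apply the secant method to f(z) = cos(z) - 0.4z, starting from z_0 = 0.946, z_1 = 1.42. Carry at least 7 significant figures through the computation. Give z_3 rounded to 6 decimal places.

1.110200

Secant update: z_(k+1) = z_k − f(z_k)·(z_k − z_(k-1))/(f(z_k) − f(z_(k-1))).
f(z_0) = 0.206532, f(z_1) = -0.417775
z_2 = 1.420000 - (-0.417775)·(1.420000 - 0.946000)/(-0.417775 - (0.206532)) = 1.102808; f(z_2) = 0.009969
z_3 = 1.102808 - (0.009969)·(1.102808 - 1.420000)/(0.009969 - (-0.417775)) = 1.110200; f(z_3) = 0.000402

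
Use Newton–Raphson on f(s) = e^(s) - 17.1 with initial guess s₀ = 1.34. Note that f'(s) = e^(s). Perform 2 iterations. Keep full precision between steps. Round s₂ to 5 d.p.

3.95584

s_0 = 1.340000: f = -13.280956, f' = 3.819044 → s_1 = 1.340000 - (-13.280956)/(3.819044) = 4.817561
s_1 = 4.817561: f = 106.563100, f' = 123.663100 → s_2 = 4.817561 - (106.563100)/(123.663100) = 3.955840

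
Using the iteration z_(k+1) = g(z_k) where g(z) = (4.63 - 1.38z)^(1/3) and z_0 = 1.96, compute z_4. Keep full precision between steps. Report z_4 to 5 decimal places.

z_1 = g(1.960000) = 1.244014
z_2 = g(1.244014) = 1.428213
z_3 = g(1.428213) = 1.385404
z_4 = g(1.385404) = 1.395589

1.39559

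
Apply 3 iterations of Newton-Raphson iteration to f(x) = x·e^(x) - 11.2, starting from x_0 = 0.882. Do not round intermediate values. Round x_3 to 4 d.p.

f'(x) = (x + 1)·e^(x)
x_0 = 0.882000: f = -9.069329, f' = 4.546397 → x_1 = 0.882000 - (-9.069329)/(4.546397) = 2.876839
x_1 = 2.876839: f = 39.887045, f' = 68.845094 → x_2 = 2.876839 - (39.887045)/(68.845094) = 2.297465
x_2 = 2.297465: f = 11.657320, f' = 32.806250 → x_3 = 2.297465 - (11.657320)/(32.806250) = 1.942127

1.9421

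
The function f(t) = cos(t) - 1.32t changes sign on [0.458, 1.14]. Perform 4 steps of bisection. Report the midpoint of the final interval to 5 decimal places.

0.60719

f(0.458000) = 0.292379, f(1.140000) = -1.087205 (opposite signs)
step 1: m = 0.799000, f(m) = -0.357256 < 0 → root in [0.458000, 0.799000]
step 2: m = 0.628500, f(m) = -0.020710 < 0 → root in [0.458000, 0.628500]
step 3: m = 0.543250, f(m) = 0.138943 > 0 → root in [0.543250, 0.628500]
step 4: m = 0.585875, f(m) = 0.059874 > 0 → root in [0.585875, 0.628500]
Midpoint of [0.585875, 0.628500] = 0.607187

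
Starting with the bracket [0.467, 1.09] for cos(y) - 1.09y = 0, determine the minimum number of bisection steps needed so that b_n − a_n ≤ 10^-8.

26

Initial width b − a = 1.09 − 0.467 = 0.623000.
After n steps the width is (b−a)/2^n; need (b−a)/2^n ≤ 10^-8.
So n ≥ log₂(0.623000/10^-8) = log₂(62300000.0000) ≈ 25.8927.
Hence n = 26.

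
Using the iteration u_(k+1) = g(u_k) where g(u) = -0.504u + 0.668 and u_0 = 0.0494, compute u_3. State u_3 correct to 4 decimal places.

0.4947

u_1 = g(0.049400) = 0.643102
u_2 = g(0.643102) = 0.343876
u_3 = g(0.343876) = 0.494686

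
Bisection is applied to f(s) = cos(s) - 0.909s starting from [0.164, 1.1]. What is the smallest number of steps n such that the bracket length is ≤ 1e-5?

17

Initial width b − a = 1.1 − 0.164 = 0.936000.
After n steps the width is (b−a)/2^n; need (b−a)/2^n ≤ 1e-5.
So n ≥ log₂(0.936000/1e-5) = log₂(93600.0000) ≈ 16.5142.
Hence n = 17.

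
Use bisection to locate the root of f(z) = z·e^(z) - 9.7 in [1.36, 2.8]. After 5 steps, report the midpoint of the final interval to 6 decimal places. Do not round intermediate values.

1.742500

f(1.360000) = -4.401177, f(2.800000) = 36.345011 (opposite signs)
step 1: m = 2.080000, f(m) = 6.949295 > 0 → root in [1.360000, 2.080000]
step 2: m = 1.720000, f(m) = -0.094611 < 0 → root in [1.720000, 2.080000]
step 3: m = 1.900000, f(m) = 3.003199 > 0 → root in [1.720000, 1.900000]
step 4: m = 1.810000, f(m) = 1.359910 > 0 → root in [1.720000, 1.810000]
step 5: m = 1.765000, f(m) = 0.610375 > 0 → root in [1.720000, 1.765000]
Midpoint of [1.720000, 1.765000] = 1.742500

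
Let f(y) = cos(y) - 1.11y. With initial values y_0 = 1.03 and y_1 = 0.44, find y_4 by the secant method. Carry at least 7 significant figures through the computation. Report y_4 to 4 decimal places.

f(y_0) = -0.628481, f(y_1) = 0.416352
y_2 = 0.440000 - (0.416352)·(0.440000 - 1.030000)/(0.416352 - (-0.628481)) = 0.675107; f(y_2) = 0.031271
y_3 = 0.675107 - (0.031271)·(0.675107 - 0.440000)/(0.031271 - (0.416352)) = 0.694199; f(y_3) = -0.001995
y_4 = 0.694199 - (-0.001995)·(0.694199 - 0.675107)/(-0.001995 - (0.031271)) = 0.693054; f(y_4) = 0.000008

0.6931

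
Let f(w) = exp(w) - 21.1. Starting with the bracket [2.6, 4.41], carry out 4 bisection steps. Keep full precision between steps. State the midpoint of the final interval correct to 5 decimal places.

f(2.600000) = -7.636262, f(4.410000) = 61.169464 (opposite signs)
step 1: m = 3.505000, f(m) = 12.181444 > 0 → root in [2.600000, 3.505000]
step 2: m = 3.052500, f(m) = 0.068199 > 0 → root in [2.600000, 3.052500]
step 3: m = 2.826250, f(m) = -4.217966 < 0 → root in [2.826250, 3.052500]
step 4: m = 2.939375, f(m) = -2.195972 < 0 → root in [2.939375, 3.052500]
Midpoint of [2.939375, 3.052500] = 2.995938

2.99594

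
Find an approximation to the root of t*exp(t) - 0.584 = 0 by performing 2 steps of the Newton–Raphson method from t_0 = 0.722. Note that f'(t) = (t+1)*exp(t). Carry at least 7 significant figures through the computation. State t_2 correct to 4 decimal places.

t_0 = 0.722000: f = 0.902270, f' = 3.544817 → t_1 = 0.722000 - (0.902270)/(3.544817) = 0.467468
t_1 = 0.467468: f = 0.162054, f' = 2.342002 → t_2 = 0.467468 - (0.162054)/(2.342002) = 0.398273

0.3983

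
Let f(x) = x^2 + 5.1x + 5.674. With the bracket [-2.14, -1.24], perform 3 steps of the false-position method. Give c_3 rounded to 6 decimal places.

f(-2.140000) = -0.660400, f(-1.240000) = 0.887600
step 1: c = -1.756047, f(c) = -0.198138 < 0 → new bracket [-1.756047, -1.240000]
step 2: c = -1.661872, f(c) = -0.039729 < 0 → new bracket [-1.661872, -1.240000]
step 3: c = -1.643798, f(c) = -0.007298 < 0 → new bracket [-1.643798, -1.240000]

-1.643798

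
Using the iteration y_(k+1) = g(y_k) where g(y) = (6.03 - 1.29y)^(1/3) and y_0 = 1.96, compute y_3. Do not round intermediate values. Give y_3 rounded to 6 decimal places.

1.583448

y_1 = g(1.960000) = 1.518526
y_2 = g(1.518526) = 1.596751
y_3 = g(1.596751) = 1.583448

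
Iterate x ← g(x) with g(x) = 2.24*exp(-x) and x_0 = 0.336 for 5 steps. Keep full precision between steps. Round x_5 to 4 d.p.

x_1 = g(0.336000) = 1.600756
x_2 = g(1.600756) = 0.451907
x_3 = g(0.451907) = 1.425567
x_4 = g(1.425567) = 0.538434
x_5 = g(0.538434) = 1.307402

1.3074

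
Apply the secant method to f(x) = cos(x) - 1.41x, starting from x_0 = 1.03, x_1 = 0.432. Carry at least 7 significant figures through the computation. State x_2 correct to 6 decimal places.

0.576609

f(x_0) = -0.937481, f(x_1) = 0.299010
x_2 = 0.432000 - (0.299010)·(0.432000 - 1.030000)/(0.299010 - (-0.937481)) = 0.576609; f(x_2) = 0.025297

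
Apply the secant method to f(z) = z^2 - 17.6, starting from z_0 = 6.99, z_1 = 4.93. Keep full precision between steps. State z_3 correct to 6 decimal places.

4.208850

Secant update: z_(k+1) = z_k − f(z_k)·(z_k − z_(k-1))/(f(z_k) − f(z_(k-1))).
f(z_0) = 31.260100, f(z_1) = 6.704900
z_2 = 4.930000 - (6.704900)·(4.930000 - 6.990000)/(6.704900 - (31.260100)) = 4.367508; f(z_2) = 1.475130
z_3 = 4.367508 - (1.475130)·(4.367508 - 4.930000)/(1.475130 - (6.704900)) = 4.208850; f(z_3) = 0.114417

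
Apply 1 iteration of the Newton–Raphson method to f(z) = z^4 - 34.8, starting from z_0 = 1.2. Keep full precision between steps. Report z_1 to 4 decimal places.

5.9347

f'(z) = 4z^3
z_0 = 1.200000: f = -32.726400, f' = 6.912000 → z_1 = 1.200000 - (-32.726400)/(6.912000) = 5.934722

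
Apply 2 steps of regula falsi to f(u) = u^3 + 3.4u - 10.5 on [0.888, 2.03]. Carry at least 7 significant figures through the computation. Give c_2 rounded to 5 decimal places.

1.66646

f(0.888000) = -6.780573, f(2.030000) = 4.767427
step 1: c = 1.558542, f(c) = -1.415180 < 0 → new bracket [1.558542, 2.030000]
step 2: c = 1.666457, f(c) = -0.206164 < 0 → new bracket [1.666457, 2.030000]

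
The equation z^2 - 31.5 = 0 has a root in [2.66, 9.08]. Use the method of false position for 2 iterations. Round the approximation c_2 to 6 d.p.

5.393693

f(2.660000) = -24.424400, f(9.080000) = 50.946400
step 1: c = 4.740443, f(c) = -9.028201 < 0 → new bracket [4.740443, 9.080000]
step 2: c = 5.393693, f(c) = -2.408079 < 0 → new bracket [5.393693, 9.080000]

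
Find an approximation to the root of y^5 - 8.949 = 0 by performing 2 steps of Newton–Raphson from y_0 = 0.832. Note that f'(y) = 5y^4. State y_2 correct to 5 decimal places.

Newton update: y ← y − f(y)/f'(y).
y_0 = 0.832000: f = -8.550327, f' = 2.395870 → y_1 = 0.832000 - (-8.550327)/(2.395870) = 4.400777
y_1 = 4.400777: f = 1641.670082, f' = 1875.372284 → y_2 = 4.400777 - (1641.670082)/(1875.372284) = 3.525394

3.52539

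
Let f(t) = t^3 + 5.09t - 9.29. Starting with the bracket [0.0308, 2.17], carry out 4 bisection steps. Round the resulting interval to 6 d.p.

[1.234100, 1.367800]

f(0.030800) = -9.133199, f(2.170000) = 11.973613 (opposite signs)
step 1: m = 1.100400, f(m) = -2.356511 < 0 → root in [1.100400, 2.170000]
step 2: m = 1.635200, f(m) = 3.405495 > 0 → root in [1.100400, 1.635200]
step 3: m = 1.367800, f(m) = 0.231087 > 0 → root in [1.100400, 1.367800]
step 4: m = 1.234100, f(m) = -1.128893 < 0 → root in [1.234100, 1.367800]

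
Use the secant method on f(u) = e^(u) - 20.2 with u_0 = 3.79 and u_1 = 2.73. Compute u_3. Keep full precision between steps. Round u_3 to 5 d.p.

3.01996

f(u_0) = 24.056400, f(u_1) = -4.867113
u_2 = 2.730000 - (-4.867113)·(2.730000 - 3.790000)/(-4.867113 - (24.056400)) = 2.908372; f(u_2) = -1.873065
u_3 = 2.908372 - (-1.873065)·(2.908372 - 2.730000)/(-1.873065 - (-4.867113)) = 3.019961; f(u_3) = 0.290484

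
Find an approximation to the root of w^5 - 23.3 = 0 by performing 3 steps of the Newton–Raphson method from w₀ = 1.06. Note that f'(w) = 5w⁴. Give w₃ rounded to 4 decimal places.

w_0 = 1.060000: f = -21.961774, f' = 6.312385 → w_1 = 1.060000 - (-21.961774)/(6.312385) = 4.539156
w_1 = 4.539156: f = 1903.673617, f' = 2122.612020 → w_2 = 4.539156 - (1903.673617)/(2122.612020) = 3.642302
w_2 = 3.642302: f = 617.732268, f' = 879.982261 → w_3 = 3.642302 - (617.732268)/(879.982261) = 2.940320

2.9403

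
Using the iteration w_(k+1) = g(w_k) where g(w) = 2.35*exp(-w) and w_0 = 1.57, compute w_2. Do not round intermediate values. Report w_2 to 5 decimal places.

w_1 = g(1.570000) = 0.488906
w_2 = g(0.488906) = 1.441248

1.44125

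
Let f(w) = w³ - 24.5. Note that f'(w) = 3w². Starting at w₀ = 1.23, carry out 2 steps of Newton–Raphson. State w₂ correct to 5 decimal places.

Newton update: w ← w − f(w)/f'(w).
w_0 = 1.230000: f = -22.639133, f' = 4.538700 → w_1 = 1.230000 - (-22.639133)/(4.538700) = 6.218021
w_1 = 6.218021: f = 215.912281, f' = 115.991373 → w_2 = 6.218021 - (215.912281)/(115.991373) = 4.356570

4.35657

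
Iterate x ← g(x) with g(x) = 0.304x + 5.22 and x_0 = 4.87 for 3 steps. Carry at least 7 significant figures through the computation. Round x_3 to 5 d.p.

x_1 = g(4.870000) = 6.700480
x_2 = g(6.700480) = 7.256946
x_3 = g(7.256946) = 7.426112

7.42611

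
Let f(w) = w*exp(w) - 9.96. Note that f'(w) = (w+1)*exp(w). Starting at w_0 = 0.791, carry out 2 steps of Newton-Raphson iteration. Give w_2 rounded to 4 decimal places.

2.2749

w_0 = 0.791000: f = -8.215370, f' = 3.950231 → w_1 = 0.791000 - (-8.215370)/(3.950231) = 2.870719
w_1 = 2.870719: f = 40.707317, f' = 68.317015 → w_2 = 2.870719 - (40.707317)/(68.317015) = 2.274860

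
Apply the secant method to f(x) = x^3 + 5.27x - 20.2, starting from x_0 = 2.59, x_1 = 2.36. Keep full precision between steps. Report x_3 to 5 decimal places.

2.09646

f(x_0) = 10.823279, f(x_1) = 5.381456
x_2 = 2.360000 - (5.381456)·(2.360000 - 2.590000)/(5.381456 - (10.823279)) = 2.132551; f(x_2) = 0.736911
x_3 = 2.132551 - (0.736911)·(2.132551 - 2.360000)/(0.736911 - (5.381456)) = 2.096464; f(x_3) = 0.062664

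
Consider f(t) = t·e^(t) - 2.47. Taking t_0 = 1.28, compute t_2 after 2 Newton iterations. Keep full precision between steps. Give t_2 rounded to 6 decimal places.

0.955956

Newton update: t ← t − f(t)/f'(t).
f'(t) = (t + 1)·e^(t)
t_0 = 1.280000: f = 2.133699, f' = 8.200339 → t_1 = 1.280000 - (2.133699)/(8.200339) = 1.019804
t_1 = 1.019804: f = 0.357558, f' = 5.600209 → t_2 = 1.019804 - (0.357558)/(5.600209) = 0.955956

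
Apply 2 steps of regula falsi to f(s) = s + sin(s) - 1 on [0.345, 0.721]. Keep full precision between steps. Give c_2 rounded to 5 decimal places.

0.51106

False-position update: c = (a·f(b) − b·f(a))/(f(b) − f(a)); replace the endpoint whose sign matches f(c).
f(0.345000) = -0.316803, f(0.721000) = 0.381136
step 1: c = 0.515671, f(c) = 0.008790 > 0 → new bracket [0.345000, 0.515671]
step 2: c = 0.511064, f(c) = 0.000169 > 0 → new bracket [0.345000, 0.511064]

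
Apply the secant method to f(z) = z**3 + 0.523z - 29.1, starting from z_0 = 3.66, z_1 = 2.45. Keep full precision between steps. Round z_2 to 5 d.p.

2.90391

Secant update: z_(k+1) = z_k − f(z_k)·(z_k − z_(k-1))/(f(z_k) − f(z_(k-1))).
f(z_0) = 21.842076, f(z_1) = -13.112525
z_2 = 2.450000 - (-13.112525)·(2.450000 - 3.660000)/(-13.112525 - (21.842076)) = 2.903907; f(z_2) = -3.093537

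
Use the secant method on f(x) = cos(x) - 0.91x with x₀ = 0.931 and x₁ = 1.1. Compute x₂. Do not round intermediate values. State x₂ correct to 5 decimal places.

f(x_0) = -0.250178, f(x_1) = -0.547404
x_2 = 1.100000 - (-0.547404)·(1.100000 - 0.931000)/(-0.547404 - (-0.250178)) = 0.788751; f(x_2) = -0.013032

0.78875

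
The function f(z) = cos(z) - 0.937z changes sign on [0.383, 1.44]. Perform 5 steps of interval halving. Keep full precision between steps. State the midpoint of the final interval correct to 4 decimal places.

f(0.383000) = 0.568677, f(1.440000) = -1.218856 (opposite signs)
step 1: m = 0.911500, f(m) = -0.241515 < 0 → root in [0.383000, 0.911500]
step 2: m = 0.647250, f(m) = 0.191272 > 0 → root in [0.647250, 0.911500]
step 3: m = 0.779375, f(m) = -0.018921 < 0 → root in [0.647250, 0.779375]
step 4: m = 0.713313, f(m) = 0.087825 > 0 → root in [0.713313, 0.779375]
step 5: m = 0.746344, f(m) = 0.034852 > 0 → root in [0.746344, 0.779375]
Midpoint of [0.746344, 0.779375] = 0.762859

0.7629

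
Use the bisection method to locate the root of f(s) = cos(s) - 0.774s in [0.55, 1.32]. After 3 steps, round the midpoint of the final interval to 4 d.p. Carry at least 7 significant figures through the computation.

f(0.550000) = 0.426825, f(1.320000) = -0.773505 (opposite signs)
step 1: m = 0.935000, f(m) = -0.129872 < 0 → root in [0.550000, 0.935000]
step 2: m = 0.742500, f(m) = 0.162086 > 0 → root in [0.742500, 0.935000]
step 3: m = 0.838750, f(m) = 0.019201 > 0 → root in [0.838750, 0.935000]
Midpoint of [0.838750, 0.935000] = 0.886875

0.8869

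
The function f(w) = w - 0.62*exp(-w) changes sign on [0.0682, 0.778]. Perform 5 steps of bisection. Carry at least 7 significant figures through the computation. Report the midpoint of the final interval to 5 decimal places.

f(0.068200) = -0.510926, f(0.778000) = 0.493219 (opposite signs)
step 1: m = 0.423100, f(m) = 0.016992 > 0 → root in [0.068200, 0.423100]
step 2: m = 0.245650, f(m) = -0.239311 < 0 → root in [0.245650, 0.423100]
step 3: m = 0.334375, f(m) = -0.109412 < 0 → root in [0.334375, 0.423100]
step 4: m = 0.378738, f(m) = -0.045792 < 0 → root in [0.378738, 0.423100]
step 5: m = 0.400919, f(m) = -0.014298 < 0 → root in [0.400919, 0.423100]
Midpoint of [0.400919, 0.423100] = 0.412009

0.41201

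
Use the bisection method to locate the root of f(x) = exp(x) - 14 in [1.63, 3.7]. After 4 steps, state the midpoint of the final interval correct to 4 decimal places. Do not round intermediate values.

2.6003

f(1.630000) = -8.896125, f(3.700000) = 26.447304 (opposite signs)
step 1: m = 2.665000, f(m) = 0.367950 > 0 → root in [1.630000, 2.665000]
step 2: m = 2.147500, f(m) = -5.436577 < 0 → root in [2.147500, 2.665000]
step 3: m = 2.406250, f(m) = -2.907713 < 0 → root in [2.406250, 2.665000]
step 4: m = 2.535625, f(m) = -1.375681 < 0 → root in [2.535625, 2.665000]
Midpoint of [2.535625, 2.665000] = 2.600313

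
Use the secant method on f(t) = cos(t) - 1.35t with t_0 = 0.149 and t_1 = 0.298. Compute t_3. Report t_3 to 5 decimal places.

f(t_0) = 0.787770, f(t_1) = 0.553626
t_2 = 0.298000 - (0.553626)·(0.298000 - 0.149000)/(0.553626 - (0.787770)) = 0.650305; f(t_2) = -0.082012
t_3 = 0.650305 - (-0.082012)·(0.650305 - 0.298000)/(-0.082012 - (0.553626)) = 0.604849; f(t_3) = 0.006041

0.60485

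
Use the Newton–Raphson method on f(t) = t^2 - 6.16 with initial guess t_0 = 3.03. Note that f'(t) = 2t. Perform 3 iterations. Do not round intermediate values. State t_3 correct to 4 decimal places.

t_0 = 3.030000: f = 3.020900, f' = 6.060000 → t_1 = 3.030000 - (3.020900)/(6.060000) = 2.531502
t_1 = 2.531502: f = 0.248501, f' = 5.063003 → t_2 = 2.531502 - (0.248501)/(5.063003) = 2.482420
t_2 = 2.482420: f = 0.002409, f' = 4.964840 → t_3 = 2.482420 - (0.002409)/(4.964840) = 2.481935

2.4819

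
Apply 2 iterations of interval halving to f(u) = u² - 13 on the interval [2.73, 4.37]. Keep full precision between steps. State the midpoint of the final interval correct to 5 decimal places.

3.75500

f(2.730000) = -5.547100, f(4.370000) = 6.096900 (opposite signs)
step 1: m = 3.550000, f(m) = -0.397500 < 0 → root in [3.550000, 4.370000]
step 2: m = 3.960000, f(m) = 2.681600 > 0 → root in [3.550000, 3.960000]
Midpoint of [3.550000, 3.960000] = 3.755000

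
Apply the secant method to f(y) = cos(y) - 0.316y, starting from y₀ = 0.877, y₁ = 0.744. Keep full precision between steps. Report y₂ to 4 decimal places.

1.2254

f(y_0) = 0.362328, f(y_1) = 0.500662
y_2 = 0.744000 - (0.500662)·(0.744000 - 0.877000)/(0.500662 - (0.362328)) = 1.225360; f(y_2) = -0.048606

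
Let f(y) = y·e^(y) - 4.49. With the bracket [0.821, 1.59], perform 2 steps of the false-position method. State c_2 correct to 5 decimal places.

f(0.821000) = -2.624055, f(1.590000) = 3.306961
step 1: c = 1.161228, f(c) = -0.781208 < 0 → new bracket [1.161228, 1.590000]
step 2: c = 1.243162, f(c) = -0.180507 < 0 → new bracket [1.243162, 1.590000]

1.24316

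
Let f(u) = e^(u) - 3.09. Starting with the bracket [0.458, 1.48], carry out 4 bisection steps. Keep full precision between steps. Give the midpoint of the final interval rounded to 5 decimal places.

1.12869

f(0.458000) = -1.509091, f(1.480000) = 1.302946 (opposite signs)
step 1: m = 0.969000, f(m) = -0.454692 < 0 → root in [0.969000, 1.480000]
step 2: m = 1.224500, f(m) = 0.312464 > 0 → root in [0.969000, 1.224500]
step 3: m = 1.096750, f(m) = -0.095582 < 0 → root in [1.096750, 1.224500]
step 4: m = 1.160625, f(m) = 0.101928 > 0 → root in [1.096750, 1.160625]
Midpoint of [1.096750, 1.160625] = 1.128687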